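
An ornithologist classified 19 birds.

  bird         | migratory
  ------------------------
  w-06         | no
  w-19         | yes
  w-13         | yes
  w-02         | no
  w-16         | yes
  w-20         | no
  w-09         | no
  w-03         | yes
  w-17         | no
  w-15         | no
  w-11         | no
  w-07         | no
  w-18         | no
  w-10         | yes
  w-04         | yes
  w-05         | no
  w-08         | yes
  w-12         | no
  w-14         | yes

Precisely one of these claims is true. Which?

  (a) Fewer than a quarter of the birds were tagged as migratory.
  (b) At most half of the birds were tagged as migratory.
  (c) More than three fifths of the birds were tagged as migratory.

|A| = 19, |A ∩ B| = 8, |A ∖ B| = 11.
(a) requires |A ∩ B| / |A| < 1/4: false.
(b) requires |A ∩ B| ≤ |A ∖ B|: true.
(c) requires |A ∩ B| / |A| > 3/5: false.

(b)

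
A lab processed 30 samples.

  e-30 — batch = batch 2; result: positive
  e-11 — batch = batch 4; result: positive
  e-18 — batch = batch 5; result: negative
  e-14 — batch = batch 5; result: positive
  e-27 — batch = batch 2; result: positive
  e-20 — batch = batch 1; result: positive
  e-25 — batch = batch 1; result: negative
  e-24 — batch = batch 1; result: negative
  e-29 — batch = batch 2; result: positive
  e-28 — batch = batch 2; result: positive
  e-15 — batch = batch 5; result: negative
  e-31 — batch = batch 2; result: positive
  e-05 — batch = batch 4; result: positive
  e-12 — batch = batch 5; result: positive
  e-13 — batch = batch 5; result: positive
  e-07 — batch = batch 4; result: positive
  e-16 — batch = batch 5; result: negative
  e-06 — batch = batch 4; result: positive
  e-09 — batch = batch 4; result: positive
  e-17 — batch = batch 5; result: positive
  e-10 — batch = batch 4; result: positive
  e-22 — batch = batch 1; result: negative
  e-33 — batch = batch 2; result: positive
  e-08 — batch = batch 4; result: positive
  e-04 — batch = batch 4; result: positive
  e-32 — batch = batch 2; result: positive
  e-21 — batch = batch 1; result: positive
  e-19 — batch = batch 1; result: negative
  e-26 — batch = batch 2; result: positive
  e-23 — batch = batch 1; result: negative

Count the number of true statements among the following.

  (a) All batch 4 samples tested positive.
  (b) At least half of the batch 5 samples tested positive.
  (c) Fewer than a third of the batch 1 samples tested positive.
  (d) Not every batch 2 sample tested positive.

3

(a) batch 4: |A| = 8, |A ∩ B| = 8; needs A ⊆ B, i.e. every element of A is in B (|A ∖ B| = 0) — true.
(b) batch 5: |A| = 7, |A ∩ B| = 4; needs |A ∩ B| ≥ |A ∖ B| — true.
(c) batch 1: |A| = 7, |A ∩ B| = 2; needs |A ∩ B| / |A| < 1/3 — true.
(d) batch 2: |A| = 8, |A ∩ B| = 8; needs A ⊄ B (|A ∖ B| ≥ 1) — false.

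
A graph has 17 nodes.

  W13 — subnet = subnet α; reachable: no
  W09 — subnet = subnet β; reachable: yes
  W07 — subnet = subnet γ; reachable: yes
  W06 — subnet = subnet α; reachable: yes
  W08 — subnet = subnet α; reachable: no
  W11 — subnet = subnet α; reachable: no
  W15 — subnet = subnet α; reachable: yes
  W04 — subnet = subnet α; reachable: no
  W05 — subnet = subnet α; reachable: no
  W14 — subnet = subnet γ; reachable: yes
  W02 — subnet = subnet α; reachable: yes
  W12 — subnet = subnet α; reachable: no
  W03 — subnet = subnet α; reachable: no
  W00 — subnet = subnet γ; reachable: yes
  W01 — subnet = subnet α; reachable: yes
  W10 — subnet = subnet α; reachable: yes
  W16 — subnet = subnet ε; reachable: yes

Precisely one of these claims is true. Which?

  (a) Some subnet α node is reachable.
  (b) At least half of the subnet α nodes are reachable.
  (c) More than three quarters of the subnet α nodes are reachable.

|A| = 12, |A ∩ B| = 5, |A ∖ B| = 7.
(a) requires A ∩ B ≠ ∅ (|A ∩ B| ≥ 1): true.
(b) requires |A ∩ B| ≥ |A ∖ B|: false.
(c) requires |A ∩ B| / |A| > 3/4: false.

(a)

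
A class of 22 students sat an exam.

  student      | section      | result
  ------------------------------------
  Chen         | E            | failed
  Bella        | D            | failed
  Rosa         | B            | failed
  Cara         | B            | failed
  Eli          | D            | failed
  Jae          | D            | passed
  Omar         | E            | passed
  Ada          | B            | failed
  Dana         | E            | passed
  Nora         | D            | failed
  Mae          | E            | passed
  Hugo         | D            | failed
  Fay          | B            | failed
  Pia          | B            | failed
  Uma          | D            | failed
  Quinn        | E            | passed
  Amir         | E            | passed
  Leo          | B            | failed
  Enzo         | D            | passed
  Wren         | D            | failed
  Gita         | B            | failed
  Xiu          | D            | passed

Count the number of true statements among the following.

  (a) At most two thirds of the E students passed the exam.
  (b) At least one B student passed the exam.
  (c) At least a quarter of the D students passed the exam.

1

(a) E: |A| = 6, |A ∩ B| = 5; needs |A ∩ B| / |A| ≤ 2/3 — false.
(b) B: |A| = 7, |A ∩ B| = 0; needs A ∩ B ≠ ∅ (|A ∩ B| ≥ 1) — false.
(c) D: |A| = 9, |A ∩ B| = 3; needs |A ∩ B| / |A| ≥ 1/4 — true.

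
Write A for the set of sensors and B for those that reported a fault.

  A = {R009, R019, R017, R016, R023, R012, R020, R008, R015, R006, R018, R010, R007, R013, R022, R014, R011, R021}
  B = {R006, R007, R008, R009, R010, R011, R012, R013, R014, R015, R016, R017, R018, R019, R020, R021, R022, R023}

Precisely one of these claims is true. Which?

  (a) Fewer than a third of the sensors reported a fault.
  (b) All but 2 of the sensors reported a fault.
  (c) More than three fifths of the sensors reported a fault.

(c)

|A| = 18, |A ∩ B| = 18, |A ∖ B| = 0.
(a) requires |A ∩ B| / |A| < 1/3: false.
(b) requires |A ∖ B| = 2: false.
(c) requires |A ∩ B| / |A| > 3/5: true.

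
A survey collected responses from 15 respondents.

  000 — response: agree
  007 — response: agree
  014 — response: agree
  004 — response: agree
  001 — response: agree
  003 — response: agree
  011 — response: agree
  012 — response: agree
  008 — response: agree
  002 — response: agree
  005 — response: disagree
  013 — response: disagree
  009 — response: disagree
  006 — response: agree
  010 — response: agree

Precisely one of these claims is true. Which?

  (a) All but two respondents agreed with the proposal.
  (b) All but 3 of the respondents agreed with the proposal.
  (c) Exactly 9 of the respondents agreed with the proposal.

(b)

|A| = 15, |A ∩ B| = 12, |A ∖ B| = 3.
(a) requires |A ∖ B| = 2: false.
(b) requires |A ∖ B| = 3: true.
(c) requires |A ∩ B| = 9: false.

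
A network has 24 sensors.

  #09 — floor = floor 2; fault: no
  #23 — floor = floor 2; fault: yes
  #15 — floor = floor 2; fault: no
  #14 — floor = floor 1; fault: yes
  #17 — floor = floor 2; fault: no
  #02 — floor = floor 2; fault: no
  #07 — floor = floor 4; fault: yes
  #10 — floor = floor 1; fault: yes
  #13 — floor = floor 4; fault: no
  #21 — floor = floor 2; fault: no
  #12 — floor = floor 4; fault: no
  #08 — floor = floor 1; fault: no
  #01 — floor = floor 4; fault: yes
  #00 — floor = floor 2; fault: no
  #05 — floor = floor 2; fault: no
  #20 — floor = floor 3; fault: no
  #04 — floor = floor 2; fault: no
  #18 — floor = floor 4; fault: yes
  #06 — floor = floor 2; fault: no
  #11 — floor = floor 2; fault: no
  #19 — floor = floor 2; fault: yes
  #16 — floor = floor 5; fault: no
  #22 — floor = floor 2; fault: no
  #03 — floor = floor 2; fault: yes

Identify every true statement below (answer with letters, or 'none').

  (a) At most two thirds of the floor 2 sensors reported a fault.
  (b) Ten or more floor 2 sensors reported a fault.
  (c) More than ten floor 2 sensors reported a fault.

|A| = 14, |A ∩ B| = 3, |A ∖ B| = 11.
(a) |A ∩ B| / |A| ≤ 2/3: holds.
(b) |A ∩ B| ≥ 10: fails.
(c) |A ∩ B| > 10: fails.

(a)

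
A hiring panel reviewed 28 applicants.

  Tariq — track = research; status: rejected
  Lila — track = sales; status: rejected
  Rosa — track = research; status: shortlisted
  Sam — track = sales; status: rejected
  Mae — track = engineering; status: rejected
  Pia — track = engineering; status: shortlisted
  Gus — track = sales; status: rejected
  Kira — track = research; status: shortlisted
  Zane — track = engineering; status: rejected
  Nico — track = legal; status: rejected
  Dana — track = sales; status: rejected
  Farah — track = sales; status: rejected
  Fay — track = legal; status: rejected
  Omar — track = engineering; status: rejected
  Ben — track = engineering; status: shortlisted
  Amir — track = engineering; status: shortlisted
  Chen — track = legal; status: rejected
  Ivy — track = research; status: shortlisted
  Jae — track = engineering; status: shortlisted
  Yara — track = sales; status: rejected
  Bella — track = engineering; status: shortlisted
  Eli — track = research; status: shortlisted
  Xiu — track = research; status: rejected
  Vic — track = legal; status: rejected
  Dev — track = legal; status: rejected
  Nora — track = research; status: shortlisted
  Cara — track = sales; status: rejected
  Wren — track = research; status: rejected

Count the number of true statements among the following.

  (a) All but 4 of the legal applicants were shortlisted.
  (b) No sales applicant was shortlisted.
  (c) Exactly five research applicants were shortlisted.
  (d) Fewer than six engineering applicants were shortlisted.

(a) legal: |A| = 5, |A ∩ B| = 0; needs |A ∖ B| = 4 — false.
(b) sales: |A| = 7, |A ∩ B| = 0; needs A ∩ B = ∅ (|A ∩ B| = 0) — true.
(c) research: |A| = 8, |A ∩ B| = 5; needs |A ∩ B| = 5 — true.
(d) engineering: |A| = 8, |A ∩ B| = 5; needs |A ∩ B| < 6 — true.

3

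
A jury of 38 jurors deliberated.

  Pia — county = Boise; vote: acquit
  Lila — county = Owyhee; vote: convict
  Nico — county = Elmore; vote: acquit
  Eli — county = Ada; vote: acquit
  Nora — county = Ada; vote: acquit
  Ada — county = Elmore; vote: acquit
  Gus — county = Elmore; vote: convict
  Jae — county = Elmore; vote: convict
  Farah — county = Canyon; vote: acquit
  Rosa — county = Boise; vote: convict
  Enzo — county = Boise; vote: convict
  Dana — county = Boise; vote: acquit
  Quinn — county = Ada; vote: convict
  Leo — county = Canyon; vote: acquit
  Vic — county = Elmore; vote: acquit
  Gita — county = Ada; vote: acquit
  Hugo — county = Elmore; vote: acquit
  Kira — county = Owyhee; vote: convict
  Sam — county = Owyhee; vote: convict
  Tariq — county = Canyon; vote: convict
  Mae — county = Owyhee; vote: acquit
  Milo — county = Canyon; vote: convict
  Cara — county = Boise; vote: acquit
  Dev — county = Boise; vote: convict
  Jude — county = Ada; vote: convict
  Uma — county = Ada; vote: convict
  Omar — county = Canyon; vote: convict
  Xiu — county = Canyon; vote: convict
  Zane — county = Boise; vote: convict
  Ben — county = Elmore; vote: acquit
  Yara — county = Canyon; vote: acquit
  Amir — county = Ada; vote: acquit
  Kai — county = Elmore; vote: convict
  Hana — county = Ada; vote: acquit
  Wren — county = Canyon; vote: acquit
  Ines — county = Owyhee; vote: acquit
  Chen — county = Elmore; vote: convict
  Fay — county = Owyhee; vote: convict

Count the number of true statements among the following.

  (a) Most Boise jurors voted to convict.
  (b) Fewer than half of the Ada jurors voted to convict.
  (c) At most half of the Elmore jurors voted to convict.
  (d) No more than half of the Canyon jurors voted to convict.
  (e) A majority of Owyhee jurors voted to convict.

5

(a) Boise: |A| = 7, |A ∩ B| = 4; needs |A ∩ B| > |A ∖ B| — true.
(b) Ada: |A| = 8, |A ∩ B| = 3; needs |A ∩ B| < |A ∖ B| — true.
(c) Elmore: |A| = 9, |A ∩ B| = 4; needs |A ∩ B| ≤ |A ∖ B| — true.
(d) Canyon: |A| = 8, |A ∩ B| = 4; needs |A ∩ B| ≤ |A ∖ B| — true.
(e) Owyhee: |A| = 6, |A ∩ B| = 4; needs |A ∩ B| > |A ∖ B| — true.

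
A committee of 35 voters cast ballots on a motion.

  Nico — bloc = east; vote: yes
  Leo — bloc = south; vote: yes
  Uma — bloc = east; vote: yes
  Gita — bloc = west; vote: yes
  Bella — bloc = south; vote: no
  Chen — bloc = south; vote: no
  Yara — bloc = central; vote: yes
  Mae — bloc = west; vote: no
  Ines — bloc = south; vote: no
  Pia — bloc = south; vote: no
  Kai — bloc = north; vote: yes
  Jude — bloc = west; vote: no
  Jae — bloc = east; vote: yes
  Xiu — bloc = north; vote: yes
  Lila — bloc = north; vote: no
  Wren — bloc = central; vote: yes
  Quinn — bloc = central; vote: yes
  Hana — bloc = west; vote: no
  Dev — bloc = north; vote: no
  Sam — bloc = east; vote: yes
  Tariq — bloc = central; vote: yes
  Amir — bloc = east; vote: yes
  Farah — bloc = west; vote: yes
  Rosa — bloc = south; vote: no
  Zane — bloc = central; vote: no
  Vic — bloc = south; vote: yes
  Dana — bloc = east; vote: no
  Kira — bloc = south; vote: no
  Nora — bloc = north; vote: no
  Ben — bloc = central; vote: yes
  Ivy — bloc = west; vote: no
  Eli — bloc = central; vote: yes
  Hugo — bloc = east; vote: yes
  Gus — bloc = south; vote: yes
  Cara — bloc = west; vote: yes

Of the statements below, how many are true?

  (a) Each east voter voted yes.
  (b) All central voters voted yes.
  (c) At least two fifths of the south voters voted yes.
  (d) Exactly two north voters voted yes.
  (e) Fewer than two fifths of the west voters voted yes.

1

(a) east: |A| = 7, |A ∩ B| = 6; needs A ⊆ B, i.e. every element of A is in B (|A ∖ B| = 0) — false.
(b) central: |A| = 7, |A ∩ B| = 6; needs A ⊆ B, i.e. every element of A is in B (|A ∖ B| = 0) — false.
(c) south: |A| = 9, |A ∩ B| = 3; needs |A ∩ B| / |A| ≥ 2/5 — false.
(d) north: |A| = 5, |A ∩ B| = 2; needs |A ∩ B| = 2 — true.
(e) west: |A| = 7, |A ∩ B| = 3; needs |A ∩ B| / |A| < 2/5 — false.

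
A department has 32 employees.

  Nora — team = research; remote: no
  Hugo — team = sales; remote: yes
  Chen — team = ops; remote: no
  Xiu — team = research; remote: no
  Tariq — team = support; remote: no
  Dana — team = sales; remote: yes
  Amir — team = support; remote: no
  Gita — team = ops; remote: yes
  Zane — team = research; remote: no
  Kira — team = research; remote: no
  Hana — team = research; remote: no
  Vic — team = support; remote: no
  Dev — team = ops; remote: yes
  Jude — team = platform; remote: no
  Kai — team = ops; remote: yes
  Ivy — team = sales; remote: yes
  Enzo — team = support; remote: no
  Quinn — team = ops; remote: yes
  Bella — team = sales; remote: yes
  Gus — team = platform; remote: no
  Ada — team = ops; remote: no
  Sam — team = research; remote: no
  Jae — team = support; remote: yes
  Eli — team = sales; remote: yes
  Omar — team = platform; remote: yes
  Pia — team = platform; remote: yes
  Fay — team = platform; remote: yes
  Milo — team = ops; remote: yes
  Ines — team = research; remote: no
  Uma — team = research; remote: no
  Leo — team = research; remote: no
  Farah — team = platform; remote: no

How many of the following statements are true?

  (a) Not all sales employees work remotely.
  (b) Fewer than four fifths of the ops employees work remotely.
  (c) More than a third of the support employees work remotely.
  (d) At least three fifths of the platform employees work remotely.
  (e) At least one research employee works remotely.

(a) sales: |A| = 5, |A ∩ B| = 5; needs A ⊄ B (|A ∖ B| ≥ 1) — false.
(b) ops: |A| = 7, |A ∩ B| = 5; needs |A ∩ B| / |A| < 4/5 — true.
(c) support: |A| = 5, |A ∩ B| = 1; needs |A ∩ B| / |A| > 1/3 — false.
(d) platform: |A| = 6, |A ∩ B| = 3; needs |A ∩ B| / |A| ≥ 3/5 — false.
(e) research: |A| = 9, |A ∩ B| = 0; needs A ∩ B ≠ ∅ (|A ∩ B| ≥ 1) — false.

1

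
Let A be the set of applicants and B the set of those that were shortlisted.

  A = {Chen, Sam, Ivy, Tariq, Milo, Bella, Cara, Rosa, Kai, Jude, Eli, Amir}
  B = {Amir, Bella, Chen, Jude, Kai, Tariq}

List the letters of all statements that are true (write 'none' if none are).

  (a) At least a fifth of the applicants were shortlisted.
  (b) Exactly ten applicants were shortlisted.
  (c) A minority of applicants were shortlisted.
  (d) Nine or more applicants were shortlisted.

(a)

|A| = 12, |A ∩ B| = 6, |A ∖ B| = 6.
(a) |A ∩ B| / |A| ≥ 1/5: holds.
(b) |A ∩ B| = 10: fails.
(c) |A ∩ B| < |A ∖ B|: fails.
(d) |A ∩ B| ≥ 9: fails.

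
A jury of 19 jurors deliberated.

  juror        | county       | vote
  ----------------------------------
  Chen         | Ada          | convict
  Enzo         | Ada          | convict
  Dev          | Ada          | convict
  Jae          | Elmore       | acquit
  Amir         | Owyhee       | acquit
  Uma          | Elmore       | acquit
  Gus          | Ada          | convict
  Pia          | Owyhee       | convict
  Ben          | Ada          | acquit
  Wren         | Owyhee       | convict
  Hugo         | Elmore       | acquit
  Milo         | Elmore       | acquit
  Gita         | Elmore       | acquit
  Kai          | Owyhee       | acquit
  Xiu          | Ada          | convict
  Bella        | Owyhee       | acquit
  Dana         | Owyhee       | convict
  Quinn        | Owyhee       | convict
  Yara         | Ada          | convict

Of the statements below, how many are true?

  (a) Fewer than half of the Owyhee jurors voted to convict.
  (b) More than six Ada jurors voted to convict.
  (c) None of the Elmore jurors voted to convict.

1

(a) Owyhee: |A| = 7, |A ∩ B| = 4; needs |A ∩ B| < |A ∖ B| — false.
(b) Ada: |A| = 7, |A ∩ B| = 6; needs |A ∩ B| > 6 — false.
(c) Elmore: |A| = 5, |A ∩ B| = 0; needs A ∩ B = ∅ (|A ∩ B| = 0) — true.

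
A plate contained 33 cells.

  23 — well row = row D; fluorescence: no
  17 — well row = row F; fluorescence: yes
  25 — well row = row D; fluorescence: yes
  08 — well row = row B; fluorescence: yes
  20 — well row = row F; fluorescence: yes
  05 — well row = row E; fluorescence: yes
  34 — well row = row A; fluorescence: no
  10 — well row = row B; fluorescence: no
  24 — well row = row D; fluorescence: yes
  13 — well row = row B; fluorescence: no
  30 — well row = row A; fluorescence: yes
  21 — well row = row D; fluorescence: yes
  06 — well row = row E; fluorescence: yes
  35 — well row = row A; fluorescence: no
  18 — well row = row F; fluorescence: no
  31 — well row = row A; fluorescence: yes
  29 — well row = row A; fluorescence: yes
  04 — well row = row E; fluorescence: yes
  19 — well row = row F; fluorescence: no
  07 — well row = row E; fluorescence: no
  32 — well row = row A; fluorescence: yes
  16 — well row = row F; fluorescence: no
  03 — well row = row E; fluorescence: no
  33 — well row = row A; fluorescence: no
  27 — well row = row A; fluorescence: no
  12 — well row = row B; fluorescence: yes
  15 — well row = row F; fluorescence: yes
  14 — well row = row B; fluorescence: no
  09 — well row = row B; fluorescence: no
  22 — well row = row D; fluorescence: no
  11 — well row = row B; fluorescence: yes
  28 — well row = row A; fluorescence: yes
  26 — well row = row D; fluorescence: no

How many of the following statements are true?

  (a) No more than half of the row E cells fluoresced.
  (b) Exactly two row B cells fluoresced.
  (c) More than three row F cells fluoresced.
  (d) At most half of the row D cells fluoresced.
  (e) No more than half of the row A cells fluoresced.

1

(a) row E: |A| = 5, |A ∩ B| = 3; needs |A ∩ B| ≤ |A ∖ B| — false.
(b) row B: |A| = 7, |A ∩ B| = 3; needs |A ∩ B| = 2 — false.
(c) row F: |A| = 6, |A ∩ B| = 3; needs |A ∩ B| > 3 — false.
(d) row D: |A| = 6, |A ∩ B| = 3; needs |A ∩ B| ≤ |A ∖ B| — true.
(e) row A: |A| = 9, |A ∩ B| = 5; needs |A ∩ B| ≤ |A ∖ B| — false.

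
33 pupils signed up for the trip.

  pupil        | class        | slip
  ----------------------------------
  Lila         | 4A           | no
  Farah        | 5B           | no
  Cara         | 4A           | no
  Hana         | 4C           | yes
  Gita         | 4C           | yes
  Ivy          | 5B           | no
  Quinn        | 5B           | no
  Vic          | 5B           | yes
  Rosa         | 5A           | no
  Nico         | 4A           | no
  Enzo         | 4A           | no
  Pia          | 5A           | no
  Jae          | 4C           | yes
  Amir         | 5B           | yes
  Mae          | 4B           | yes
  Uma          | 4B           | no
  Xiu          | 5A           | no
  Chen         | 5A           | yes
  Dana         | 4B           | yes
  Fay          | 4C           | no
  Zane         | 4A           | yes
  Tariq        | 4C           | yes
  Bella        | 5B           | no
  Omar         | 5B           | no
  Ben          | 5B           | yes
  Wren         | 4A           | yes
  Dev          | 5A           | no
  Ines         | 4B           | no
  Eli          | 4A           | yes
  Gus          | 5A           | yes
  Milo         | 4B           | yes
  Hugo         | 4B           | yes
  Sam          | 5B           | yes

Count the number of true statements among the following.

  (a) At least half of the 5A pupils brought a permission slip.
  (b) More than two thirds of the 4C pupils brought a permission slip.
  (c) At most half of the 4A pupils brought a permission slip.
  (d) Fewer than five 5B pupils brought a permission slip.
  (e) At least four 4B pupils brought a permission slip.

4

(a) 5A: |A| = 6, |A ∩ B| = 2; needs |A ∩ B| ≥ |A ∖ B| — false.
(b) 4C: |A| = 5, |A ∩ B| = 4; needs |A ∩ B| / |A| > 2/3 — true.
(c) 4A: |A| = 7, |A ∩ B| = 3; needs |A ∩ B| ≤ |A ∖ B| — true.
(d) 5B: |A| = 9, |A ∩ B| = 4; needs |A ∩ B| < 5 — true.
(e) 4B: |A| = 6, |A ∩ B| = 4; needs |A ∩ B| ≥ 4 — true.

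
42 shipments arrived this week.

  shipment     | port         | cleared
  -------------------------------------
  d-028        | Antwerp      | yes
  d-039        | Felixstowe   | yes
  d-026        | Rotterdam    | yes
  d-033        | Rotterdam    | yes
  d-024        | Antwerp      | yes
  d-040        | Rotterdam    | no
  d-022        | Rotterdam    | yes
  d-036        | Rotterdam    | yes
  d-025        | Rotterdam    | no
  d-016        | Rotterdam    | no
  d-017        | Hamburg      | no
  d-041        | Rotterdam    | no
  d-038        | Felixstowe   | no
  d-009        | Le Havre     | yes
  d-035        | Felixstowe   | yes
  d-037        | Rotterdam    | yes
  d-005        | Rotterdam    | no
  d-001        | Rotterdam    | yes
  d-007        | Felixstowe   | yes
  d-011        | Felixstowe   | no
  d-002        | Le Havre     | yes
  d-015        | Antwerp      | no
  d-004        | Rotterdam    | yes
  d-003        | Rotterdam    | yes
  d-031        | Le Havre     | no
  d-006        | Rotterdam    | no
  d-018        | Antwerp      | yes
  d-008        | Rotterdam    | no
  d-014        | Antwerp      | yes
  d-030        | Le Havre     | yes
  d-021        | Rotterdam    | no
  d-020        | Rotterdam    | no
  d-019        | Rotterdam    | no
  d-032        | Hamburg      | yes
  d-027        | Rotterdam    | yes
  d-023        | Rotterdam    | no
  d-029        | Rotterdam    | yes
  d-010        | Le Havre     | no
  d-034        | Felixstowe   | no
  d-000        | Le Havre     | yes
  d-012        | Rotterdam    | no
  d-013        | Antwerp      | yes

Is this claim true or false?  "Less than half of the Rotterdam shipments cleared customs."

True

Truth condition: |A ∩ B| < |A ∖ B|.
|A| = 22, |A ∩ B| = 10, |A ∖ B| = 12.
10 < 12, so the statement is true.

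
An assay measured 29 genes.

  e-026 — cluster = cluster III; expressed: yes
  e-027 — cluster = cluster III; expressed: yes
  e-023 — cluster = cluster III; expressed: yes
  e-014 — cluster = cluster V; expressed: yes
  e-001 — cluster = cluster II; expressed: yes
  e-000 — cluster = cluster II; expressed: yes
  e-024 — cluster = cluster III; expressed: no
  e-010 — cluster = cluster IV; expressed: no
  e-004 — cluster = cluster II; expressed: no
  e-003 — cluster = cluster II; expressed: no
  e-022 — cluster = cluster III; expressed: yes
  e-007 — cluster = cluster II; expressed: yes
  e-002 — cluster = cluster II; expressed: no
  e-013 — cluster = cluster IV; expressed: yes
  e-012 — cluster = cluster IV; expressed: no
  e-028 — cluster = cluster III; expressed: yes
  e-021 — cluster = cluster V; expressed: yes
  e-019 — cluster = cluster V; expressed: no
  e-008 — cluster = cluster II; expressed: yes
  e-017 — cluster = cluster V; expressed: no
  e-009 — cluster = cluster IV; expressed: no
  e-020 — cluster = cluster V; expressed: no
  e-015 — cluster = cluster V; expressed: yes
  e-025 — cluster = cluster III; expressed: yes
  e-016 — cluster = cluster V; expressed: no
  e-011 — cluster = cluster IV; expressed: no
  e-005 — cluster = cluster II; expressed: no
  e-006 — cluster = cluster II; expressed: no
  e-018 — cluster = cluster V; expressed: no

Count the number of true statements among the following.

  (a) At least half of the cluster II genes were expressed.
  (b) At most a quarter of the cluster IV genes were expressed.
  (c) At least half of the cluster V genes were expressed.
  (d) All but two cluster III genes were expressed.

1

(a) cluster II: |A| = 9, |A ∩ B| = 4; needs |A ∩ B| ≥ |A ∖ B| — false.
(b) cluster IV: |A| = 5, |A ∩ B| = 1; needs |A ∩ B| / |A| ≤ 1/4 — true.
(c) cluster V: |A| = 8, |A ∩ B| = 3; needs |A ∩ B| ≥ |A ∖ B| — false.
(d) cluster III: |A| = 7, |A ∩ B| = 6; needs |A ∖ B| = 2 — false.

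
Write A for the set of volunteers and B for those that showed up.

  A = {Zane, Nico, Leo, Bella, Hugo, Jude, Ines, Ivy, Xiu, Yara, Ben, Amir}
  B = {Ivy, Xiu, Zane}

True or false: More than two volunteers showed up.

True

Truth condition: |A ∩ B| > 2.
A (the restrictor) = {Zane, Nico, Leo, Bella, Hugo, Jude, Ines, Ivy, Xiu, Yara, Ben, Amir}, |A| = 12.
A ∩ B = {Zane, Ivy, Xiu}, so |A ∩ B| = 3.
|A ∩ B| = 3, so the statement is true.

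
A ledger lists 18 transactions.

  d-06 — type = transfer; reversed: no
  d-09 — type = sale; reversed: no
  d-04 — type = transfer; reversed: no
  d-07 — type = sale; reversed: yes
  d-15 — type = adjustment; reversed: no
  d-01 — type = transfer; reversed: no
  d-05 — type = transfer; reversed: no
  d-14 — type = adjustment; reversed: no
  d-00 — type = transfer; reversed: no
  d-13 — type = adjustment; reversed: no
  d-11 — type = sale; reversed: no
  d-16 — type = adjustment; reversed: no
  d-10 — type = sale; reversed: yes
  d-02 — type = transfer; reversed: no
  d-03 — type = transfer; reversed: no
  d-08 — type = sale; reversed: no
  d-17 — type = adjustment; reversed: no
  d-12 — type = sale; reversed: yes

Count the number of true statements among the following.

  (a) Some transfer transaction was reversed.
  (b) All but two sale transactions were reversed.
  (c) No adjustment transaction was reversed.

1

(a) transfer: |A| = 7, |A ∩ B| = 0; needs A ∩ B ≠ ∅ (|A ∩ B| ≥ 1) — false.
(b) sale: |A| = 6, |A ∩ B| = 3; needs |A ∖ B| = 2 — false.
(c) adjustment: |A| = 5, |A ∩ B| = 0; needs A ∩ B = ∅ (|A ∩ B| = 0) — true.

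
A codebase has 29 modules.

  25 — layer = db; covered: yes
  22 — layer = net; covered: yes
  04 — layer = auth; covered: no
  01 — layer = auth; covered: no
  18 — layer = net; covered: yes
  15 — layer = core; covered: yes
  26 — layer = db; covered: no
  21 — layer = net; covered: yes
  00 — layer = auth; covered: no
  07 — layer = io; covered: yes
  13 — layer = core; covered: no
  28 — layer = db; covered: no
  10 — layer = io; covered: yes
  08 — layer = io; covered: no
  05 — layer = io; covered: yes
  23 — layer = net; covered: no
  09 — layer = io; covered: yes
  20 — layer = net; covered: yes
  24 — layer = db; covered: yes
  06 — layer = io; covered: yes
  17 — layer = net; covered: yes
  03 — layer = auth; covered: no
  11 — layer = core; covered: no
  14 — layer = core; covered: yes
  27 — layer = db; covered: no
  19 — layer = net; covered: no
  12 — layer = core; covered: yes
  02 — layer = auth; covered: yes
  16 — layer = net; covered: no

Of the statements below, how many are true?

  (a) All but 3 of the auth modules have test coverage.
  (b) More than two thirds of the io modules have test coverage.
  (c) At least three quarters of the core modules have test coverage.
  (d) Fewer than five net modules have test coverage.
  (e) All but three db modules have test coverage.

(a) auth: |A| = 5, |A ∩ B| = 1; needs |A ∖ B| = 3 — false.
(b) io: |A| = 6, |A ∩ B| = 5; needs |A ∩ B| / |A| > 2/3 — true.
(c) core: |A| = 5, |A ∩ B| = 3; needs |A ∩ B| / |A| ≥ 3/4 — false.
(d) net: |A| = 8, |A ∩ B| = 5; needs |A ∩ B| < 5 — false.
(e) db: |A| = 5, |A ∩ B| = 2; needs |A ∖ B| = 3 — true.

2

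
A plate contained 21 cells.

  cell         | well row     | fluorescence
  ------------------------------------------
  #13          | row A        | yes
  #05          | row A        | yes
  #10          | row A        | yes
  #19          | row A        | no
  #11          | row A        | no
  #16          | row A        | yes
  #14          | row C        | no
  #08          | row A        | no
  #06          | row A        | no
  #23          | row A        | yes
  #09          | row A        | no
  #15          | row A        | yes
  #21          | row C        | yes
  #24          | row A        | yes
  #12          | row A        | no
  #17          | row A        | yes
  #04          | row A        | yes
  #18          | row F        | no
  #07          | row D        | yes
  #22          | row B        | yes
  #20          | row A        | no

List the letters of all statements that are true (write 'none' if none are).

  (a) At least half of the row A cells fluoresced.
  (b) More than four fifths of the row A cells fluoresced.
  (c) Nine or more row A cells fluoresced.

|A| = 16, |A ∩ B| = 9, |A ∖ B| = 7.
(a) |A ∩ B| ≥ |A ∖ B|: holds.
(b) |A ∩ B| / |A| > 4/5: fails.
(c) |A ∩ B| ≥ 9: holds.

(a), (c)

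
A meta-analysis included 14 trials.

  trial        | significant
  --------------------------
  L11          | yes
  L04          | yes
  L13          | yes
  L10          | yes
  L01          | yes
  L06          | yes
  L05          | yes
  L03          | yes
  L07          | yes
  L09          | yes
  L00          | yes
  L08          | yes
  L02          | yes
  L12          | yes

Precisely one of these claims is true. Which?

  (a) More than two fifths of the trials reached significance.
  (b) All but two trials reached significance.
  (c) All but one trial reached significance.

|A| = 14, |A ∩ B| = 14, |A ∖ B| = 0.
(a) requires |A ∩ B| / |A| > 2/5: true.
(b) requires |A ∖ B| = 2: false.
(c) requires |A ∖ B| = 1: false.

(a)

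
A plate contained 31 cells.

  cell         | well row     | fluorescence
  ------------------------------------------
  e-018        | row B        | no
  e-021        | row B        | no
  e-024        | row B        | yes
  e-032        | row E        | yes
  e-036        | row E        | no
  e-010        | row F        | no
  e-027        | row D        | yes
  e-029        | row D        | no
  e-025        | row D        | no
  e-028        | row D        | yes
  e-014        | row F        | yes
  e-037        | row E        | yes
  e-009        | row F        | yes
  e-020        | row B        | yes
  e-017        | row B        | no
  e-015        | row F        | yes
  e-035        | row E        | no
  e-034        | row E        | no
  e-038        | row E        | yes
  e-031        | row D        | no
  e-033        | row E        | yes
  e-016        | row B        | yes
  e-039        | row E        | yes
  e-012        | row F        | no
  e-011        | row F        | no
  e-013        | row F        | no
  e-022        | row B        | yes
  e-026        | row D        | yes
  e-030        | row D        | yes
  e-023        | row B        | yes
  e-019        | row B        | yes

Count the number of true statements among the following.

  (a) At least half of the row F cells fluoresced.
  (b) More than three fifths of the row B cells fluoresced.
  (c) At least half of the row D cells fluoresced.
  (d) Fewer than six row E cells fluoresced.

(a) row F: |A| = 7, |A ∩ B| = 3; needs |A ∩ B| ≥ |A ∖ B| — false.
(b) row B: |A| = 9, |A ∩ B| = 6; needs |A ∩ B| / |A| > 3/5 — true.
(c) row D: |A| = 7, |A ∩ B| = 4; needs |A ∩ B| ≥ |A ∖ B| — true.
(d) row E: |A| = 8, |A ∩ B| = 5; needs |A ∩ B| < 6 — true.

3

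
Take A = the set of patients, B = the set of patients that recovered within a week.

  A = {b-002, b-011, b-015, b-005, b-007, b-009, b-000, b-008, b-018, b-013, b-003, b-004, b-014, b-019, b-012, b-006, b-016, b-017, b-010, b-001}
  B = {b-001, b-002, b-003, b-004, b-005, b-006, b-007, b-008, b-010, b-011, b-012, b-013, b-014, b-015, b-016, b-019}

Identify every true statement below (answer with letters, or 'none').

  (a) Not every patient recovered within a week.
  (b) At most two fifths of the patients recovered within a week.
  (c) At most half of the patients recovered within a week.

|A| = 20, |A ∩ B| = 16, |A ∖ B| = 4.
(a) A ⊄ B (|A ∖ B| ≥ 1): holds.
(b) |A ∩ B| / |A| ≤ 2/5: fails.
(c) |A ∩ B| ≤ |A ∖ B|: fails.

(a)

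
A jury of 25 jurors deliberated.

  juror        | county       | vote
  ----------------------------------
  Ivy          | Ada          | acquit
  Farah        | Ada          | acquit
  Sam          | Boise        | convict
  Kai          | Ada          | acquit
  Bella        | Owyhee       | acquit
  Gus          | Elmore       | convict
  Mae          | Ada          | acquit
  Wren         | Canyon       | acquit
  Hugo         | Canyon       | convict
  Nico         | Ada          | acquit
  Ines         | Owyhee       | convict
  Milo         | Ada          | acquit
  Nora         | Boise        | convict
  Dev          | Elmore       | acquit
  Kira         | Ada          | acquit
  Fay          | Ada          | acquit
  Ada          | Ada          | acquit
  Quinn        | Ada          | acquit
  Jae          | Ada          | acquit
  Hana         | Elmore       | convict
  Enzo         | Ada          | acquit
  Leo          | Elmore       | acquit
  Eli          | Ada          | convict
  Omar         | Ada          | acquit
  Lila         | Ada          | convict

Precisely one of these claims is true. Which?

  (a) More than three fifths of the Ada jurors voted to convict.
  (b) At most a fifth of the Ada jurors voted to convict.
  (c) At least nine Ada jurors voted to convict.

|A| = 15, |A ∩ B| = 2, |A ∖ B| = 13.
(a) requires |A ∩ B| / |A| > 3/5: false.
(b) requires |A ∩ B| / |A| ≤ 1/5: true.
(c) requires |A ∩ B| ≥ 9: false.

(b)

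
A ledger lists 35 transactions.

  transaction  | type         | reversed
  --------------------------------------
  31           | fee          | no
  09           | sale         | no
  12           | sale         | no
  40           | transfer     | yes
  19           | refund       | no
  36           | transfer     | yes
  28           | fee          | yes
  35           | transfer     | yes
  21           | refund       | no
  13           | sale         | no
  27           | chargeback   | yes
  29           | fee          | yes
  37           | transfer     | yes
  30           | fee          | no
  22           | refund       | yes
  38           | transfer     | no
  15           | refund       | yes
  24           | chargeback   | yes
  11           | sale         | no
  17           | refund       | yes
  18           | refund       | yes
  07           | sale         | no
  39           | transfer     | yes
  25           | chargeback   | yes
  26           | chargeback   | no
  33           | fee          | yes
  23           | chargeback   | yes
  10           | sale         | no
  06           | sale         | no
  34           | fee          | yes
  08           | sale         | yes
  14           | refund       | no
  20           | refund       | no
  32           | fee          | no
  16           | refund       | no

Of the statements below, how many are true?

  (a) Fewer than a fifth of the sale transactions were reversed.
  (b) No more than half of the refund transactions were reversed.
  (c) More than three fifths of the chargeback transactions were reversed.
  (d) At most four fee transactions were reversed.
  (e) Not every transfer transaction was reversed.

(a) sale: |A| = 8, |A ∩ B| = 1; needs |A ∩ B| / |A| < 1/5 — true.
(b) refund: |A| = 9, |A ∩ B| = 4; needs |A ∩ B| ≤ |A ∖ B| — true.
(c) chargeback: |A| = 5, |A ∩ B| = 4; needs |A ∩ B| / |A| > 3/5 — true.
(d) fee: |A| = 7, |A ∩ B| = 4; needs |A ∩ B| ≤ 4 — true.
(e) transfer: |A| = 6, |A ∩ B| = 5; needs A ⊄ B (|A ∖ B| ≥ 1) — true.

5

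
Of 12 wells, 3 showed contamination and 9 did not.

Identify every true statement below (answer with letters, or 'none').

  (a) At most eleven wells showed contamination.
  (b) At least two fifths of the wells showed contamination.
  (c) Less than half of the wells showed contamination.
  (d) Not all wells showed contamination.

(a), (c), (d)

|A| = 12, |A ∩ B| = 3, |A ∖ B| = 9.
(a) |A ∩ B| ≤ 11: holds.
(b) |A ∩ B| / |A| ≥ 2/5: fails.
(c) |A ∩ B| < |A ∖ B|: holds.
(d) A ⊄ B (|A ∖ B| ≥ 1): holds.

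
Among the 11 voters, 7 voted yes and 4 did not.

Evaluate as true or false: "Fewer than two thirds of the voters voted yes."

True

The determiner here denotes the relation: |A ∩ B| / |A| < 2/3.
|A| = 11, |A ∩ B| = 7, |A ∖ B| = 4.
|A ∩ B|/|A| = 7/11, so the statement is true.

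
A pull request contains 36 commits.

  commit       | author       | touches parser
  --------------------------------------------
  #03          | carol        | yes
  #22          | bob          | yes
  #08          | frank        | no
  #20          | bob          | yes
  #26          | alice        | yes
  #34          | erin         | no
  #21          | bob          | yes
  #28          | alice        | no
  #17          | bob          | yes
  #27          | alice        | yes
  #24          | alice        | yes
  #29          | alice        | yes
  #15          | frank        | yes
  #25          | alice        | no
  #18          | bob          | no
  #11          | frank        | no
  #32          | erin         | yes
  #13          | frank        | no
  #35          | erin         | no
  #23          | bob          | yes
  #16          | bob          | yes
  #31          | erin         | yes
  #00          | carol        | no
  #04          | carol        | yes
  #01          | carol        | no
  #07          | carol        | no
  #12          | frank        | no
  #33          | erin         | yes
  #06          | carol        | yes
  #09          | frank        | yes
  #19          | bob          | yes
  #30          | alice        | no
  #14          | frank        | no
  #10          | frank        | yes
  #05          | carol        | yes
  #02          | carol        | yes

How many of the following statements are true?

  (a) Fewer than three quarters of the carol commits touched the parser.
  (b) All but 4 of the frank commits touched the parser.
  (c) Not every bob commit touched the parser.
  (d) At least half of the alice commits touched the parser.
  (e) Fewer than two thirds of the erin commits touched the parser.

4

(a) carol: |A| = 8, |A ∩ B| = 5; needs |A ∩ B| / |A| < 3/4 — true.
(b) frank: |A| = 8, |A ∩ B| = 3; needs |A ∖ B| = 4 — false.
(c) bob: |A| = 8, |A ∩ B| = 7; needs A ⊄ B (|A ∖ B| ≥ 1) — true.
(d) alice: |A| = 7, |A ∩ B| = 4; needs |A ∩ B| ≥ |A ∖ B| — true.
(e) erin: |A| = 5, |A ∩ B| = 3; needs |A ∩ B| / |A| < 2/3 — true.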